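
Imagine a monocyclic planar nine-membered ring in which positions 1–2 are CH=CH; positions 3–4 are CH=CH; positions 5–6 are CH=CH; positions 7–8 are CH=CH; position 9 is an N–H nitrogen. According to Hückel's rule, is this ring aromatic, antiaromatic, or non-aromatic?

Every ring atom contributes a p orbital perpendicular to the ring (the double-bond atoms are sp², each contributing one p electron; the pyrrole-type nitrogen donates its lone pair from the p orbital), so the π system is cyclic and fully conjugated.
Counting π electrons: 4 × 2 = 8 from the double-bond units + 2 from the NH atom = 10.
10 = 4(2) + 2, which satisfies Hückel's 4n+2 rule.

Aromatic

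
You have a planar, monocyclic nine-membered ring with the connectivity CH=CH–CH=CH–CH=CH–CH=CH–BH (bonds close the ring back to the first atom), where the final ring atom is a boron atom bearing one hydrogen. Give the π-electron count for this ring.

8

Every ring atom contributes a p orbital perpendicular to the ring (the double-bond atoms are sp², each contributing one p electron; the boron has an empty p orbital), so the π system is cyclic and fully conjugated.
Counting π electrons: 4 × 2 = 8 from the double-bond units + 0 from the BH atom = 8.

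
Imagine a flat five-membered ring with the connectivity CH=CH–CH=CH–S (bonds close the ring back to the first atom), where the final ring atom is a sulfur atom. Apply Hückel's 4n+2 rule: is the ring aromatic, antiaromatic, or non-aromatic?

All ring atoms are sp² and supply a p orbital to the ring (the double-bond atoms are sp², each contributing one p electron; the sulfur donates one lone pair from its p orbital); the conjugation is uninterrupted.
π-electron count: 2 × 2 = 4 from the double-bond units + 2 from the S atom = 6.
With 6 π electrons (n = 1), the Hückel 4n+2 condition holds.
This is thiophene.

Aromatic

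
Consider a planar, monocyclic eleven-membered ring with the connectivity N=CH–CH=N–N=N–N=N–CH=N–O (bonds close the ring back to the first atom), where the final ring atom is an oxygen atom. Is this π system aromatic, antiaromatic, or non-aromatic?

The p orbitals form a continuous loop: each doubly-bonded ring atom is sp² with one p-orbital electron; each =N– nitrogen is pyridine-type (lone pair in the sp² plane, one electron in the p orbital); the oxygen donates one lone pair from its p orbital. The ring is fully conjugated.
Counting π electrons: 5 × 2 = 10 from the double-bond units + 2 from the O atom = 12.
With 12 = 4·3 π electrons, Hückel's rule classifies the planar ring as antiaromatic.

Antiaromatic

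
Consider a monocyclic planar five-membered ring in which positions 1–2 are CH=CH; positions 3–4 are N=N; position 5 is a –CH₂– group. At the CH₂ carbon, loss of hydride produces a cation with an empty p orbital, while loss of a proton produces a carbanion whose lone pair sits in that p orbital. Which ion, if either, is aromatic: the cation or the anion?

The anion

Both ions have a continuous loop of p orbitals — each ring atom is sp².
Cation: 2 × 2 + 0 = 4 π electrons → 4(1), antiaromatic.
Anion: 2 × 2 + 2 = 6 π electrons → 4(1)+2, aromatic.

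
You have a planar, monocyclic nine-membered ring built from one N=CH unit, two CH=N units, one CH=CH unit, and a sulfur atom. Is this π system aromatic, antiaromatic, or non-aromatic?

Check conjugation: every atom in a ring double bond is sp² and brings one electron to the p orbital; each =N– nitrogen is pyridine-type (lone pair in the sp² plane, one electron in the p orbital); the sulfur donates one lone pair from its p orbital — every position has a p orbital, so the cyclic π system is continuous.
Adding the contributions, 4 × 2 = 8 from the double-bond units + 2 from the S atom = 10.
10 = 4(2) + 2, which satisfies Hückel's 4n+2 rule.

Aromatic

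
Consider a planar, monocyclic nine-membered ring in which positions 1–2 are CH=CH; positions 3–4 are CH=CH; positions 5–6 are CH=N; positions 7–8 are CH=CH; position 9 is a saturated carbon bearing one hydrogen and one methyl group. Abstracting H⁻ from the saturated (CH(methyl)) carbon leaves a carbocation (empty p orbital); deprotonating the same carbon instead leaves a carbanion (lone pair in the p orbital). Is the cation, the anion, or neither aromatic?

Once that carbon is sp², every ring atom has a p orbital and both ions are fully conjugated.
Cation: 4 × 2 + 0 = 8 π electrons → 4(2), antiaromatic.
Anion: 4 × 2 + 2 = 10 π electrons → 4(2)+2, aromatic.

The anion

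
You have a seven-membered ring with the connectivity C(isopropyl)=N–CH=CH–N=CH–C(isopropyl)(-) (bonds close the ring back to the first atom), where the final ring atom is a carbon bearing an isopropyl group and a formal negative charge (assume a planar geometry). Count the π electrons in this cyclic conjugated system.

Every ring atom contributes a p orbital perpendicular to the ring (each doubly-bonded ring atom is sp² with one p-orbital electron; each =N– nitrogen is pyridine-type (lone pair in the sp² plane, one electron in the p orbital); the carbanion's lone pair occupies the p orbital), so the π system is cyclic and fully conjugated.
Tallying contributions gives 3 × 2 = 6 from the double-bond units + 2 from the C(isopropyl)(-) atom = 8.

8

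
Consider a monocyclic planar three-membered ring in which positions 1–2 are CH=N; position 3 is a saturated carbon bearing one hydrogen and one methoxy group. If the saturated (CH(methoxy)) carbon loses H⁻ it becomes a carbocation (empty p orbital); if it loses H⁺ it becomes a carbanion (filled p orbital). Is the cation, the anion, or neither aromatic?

Both ions have a continuous loop of p orbitals — each ring atom is sp².
Cation: 1 × 2 + 0 = 2 π electrons → 4(0)+2, aromatic.
Anion: 1 × 2 + 2 = 4 π electrons → 4(1), antiaromatic.

The cation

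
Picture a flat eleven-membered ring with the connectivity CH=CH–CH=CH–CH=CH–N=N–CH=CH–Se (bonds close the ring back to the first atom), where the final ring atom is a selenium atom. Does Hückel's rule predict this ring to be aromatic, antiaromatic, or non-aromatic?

Every ring atom contributes a p orbital perpendicular to the ring (each doubly-bonded ring atom is sp² with one p-orbital electron; each sp² =N– keeps its lone pair in-plane and puts one electron into the π system; the selenium donates one lone pair from its p orbital), so the π system is cyclic and fully conjugated.
π-electron count: 5 × 2 = 10 from the double-bond units + 2 from the Se atom = 12.
With 12 = 4·3 π electrons, Hückel's rule classifies the planar ring as antiaromatic.

Antiaromatic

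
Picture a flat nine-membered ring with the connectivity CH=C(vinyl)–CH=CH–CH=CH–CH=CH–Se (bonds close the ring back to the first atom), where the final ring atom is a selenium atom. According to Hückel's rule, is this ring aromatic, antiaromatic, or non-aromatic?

Every ring atom contributes a p orbital perpendicular to the ring (every atom in a ring double bond is sp² and brings one electron to the p orbital; the selenium donates one lone pair from its p orbital), so the π system is cyclic and fully conjugated.
Tallying contributions gives 4 × 2 = 8 from the double-bond units + 2 from the Se atom = 10.
10 = 4(2) + 2, which satisfies Hückel's 4n+2 rule.

Aromatic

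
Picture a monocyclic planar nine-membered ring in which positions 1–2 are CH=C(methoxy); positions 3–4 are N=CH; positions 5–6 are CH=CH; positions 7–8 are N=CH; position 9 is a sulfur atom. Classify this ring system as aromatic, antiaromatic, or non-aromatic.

Aromatic

All ring atoms are sp² and supply a p orbital to the ring (every atom in a ring double bond is sp² and brings one electron to the p orbital; each =N– nitrogen is pyridine-type (lone pair in the sp² plane, one electron in the p orbital); the sulfur donates one lone pair from its p orbital); the conjugation is uninterrupted.
Tallying contributions gives 4 × 2 = 8 from the double-bond units + 2 from the S atom = 10.
10 = 4(2) + 2, which satisfies Hückel's 4n+2 rule.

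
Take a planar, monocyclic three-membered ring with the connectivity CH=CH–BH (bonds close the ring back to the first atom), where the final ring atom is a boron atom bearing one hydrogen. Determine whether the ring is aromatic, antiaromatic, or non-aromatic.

Check conjugation: each doubly-bonded ring atom is sp² with one p-orbital electron; the boron has an empty p orbital — every position has a p orbital, so the cyclic π system is continuous.
Counting π electrons: 1 × 2 = 2 from the double-bond unit + 0 from the BH atom = 2.
2 = 4(0) + 2, which satisfies Hückel's 4n+2 rule.

Aromatic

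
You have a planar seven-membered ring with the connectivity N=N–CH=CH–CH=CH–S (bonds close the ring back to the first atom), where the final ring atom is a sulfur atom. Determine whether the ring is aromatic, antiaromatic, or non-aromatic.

Antiaromatic

Every ring atom contributes a p orbital perpendicular to the ring (every atom in a ring double bond is sp² and brings one electron to the p orbital; each sp² =N– keeps its lone pair in-plane and puts one electron into the π system; the sulfur donates one lone pair from its p orbital), so the π system is cyclic and fully conjugated.
Tallying contributions gives 3 × 2 = 6 from the double-bond units + 2 from the S atom = 8.
8 = 4(2); a planar, fully conjugated 4n system is antiaromatic.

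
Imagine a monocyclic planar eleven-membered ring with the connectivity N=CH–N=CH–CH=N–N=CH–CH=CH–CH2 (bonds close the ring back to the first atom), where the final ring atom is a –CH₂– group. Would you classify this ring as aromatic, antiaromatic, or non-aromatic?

At the CH2 position, the tetrahedral CH₂ carbon is sp³ and has no p orbital in the ring π system; the ring's p-orbital overlap is broken there.
A ring that is not fully conjugated cannot be aromatic or antiaromatic regardless of its π-electron count.

Non-aromatic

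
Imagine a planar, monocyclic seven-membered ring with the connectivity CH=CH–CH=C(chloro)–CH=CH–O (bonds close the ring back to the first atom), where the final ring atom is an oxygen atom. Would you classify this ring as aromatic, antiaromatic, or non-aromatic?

Antiaromatic

The p orbitals form a continuous loop: each doubly-bonded ring atom is sp² with one p-orbital electron; the oxygen donates one lone pair from its p orbital. The ring is fully conjugated.
Counting π electrons: 3 × 2 = 6 from the double-bond units + 2 from the O atom = 8.
A 4n π count (8, n = 2) in a planar conjugated ring means antiaromatic.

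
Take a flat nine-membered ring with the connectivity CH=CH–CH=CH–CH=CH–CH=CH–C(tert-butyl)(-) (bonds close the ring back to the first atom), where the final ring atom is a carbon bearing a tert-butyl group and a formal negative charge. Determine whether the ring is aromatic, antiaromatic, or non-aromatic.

All ring atoms are sp² and supply a p orbital to the ring (every atom in a ring double bond is sp² and brings one electron to the p orbital; the carbanion's lone pair occupies the p orbital); the conjugation is uninterrupted.
Counting π electrons: 4 × 2 = 8 from the double-bond units + 2 from the C(tert-butyl)(-) atom = 10.
10 = 4(2) + 2, which satisfies Hückel's 4n+2 rule.

Aromatic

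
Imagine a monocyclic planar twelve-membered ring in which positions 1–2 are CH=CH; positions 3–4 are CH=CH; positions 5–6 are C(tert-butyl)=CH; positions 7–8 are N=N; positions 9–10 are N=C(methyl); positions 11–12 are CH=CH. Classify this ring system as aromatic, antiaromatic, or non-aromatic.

Antiaromatic

The p orbitals form a continuous loop: each doubly-bonded ring atom is sp² with one p-orbital electron; each =N– nitrogen is pyridine-type (lone pair in the sp² plane, one electron in the p orbital). The ring is fully conjugated.
Adding the contributions, 6 × 2 = 12 from the 6 double-bond units.
12 = 4(3); a planar, fully conjugated 4n system is antiaromatic.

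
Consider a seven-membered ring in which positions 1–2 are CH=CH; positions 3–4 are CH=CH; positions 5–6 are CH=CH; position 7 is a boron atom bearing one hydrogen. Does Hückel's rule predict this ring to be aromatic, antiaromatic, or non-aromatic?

Aromatic

The p orbitals form a continuous loop: the double-bond atoms are sp², each contributing one p electron; the boron has an empty p orbital. The ring is fully conjugated.
Tallying contributions gives 3 × 2 = 6 from the double-bond units + 0 from the BH atom = 6.
Since 6 = 4·1 + 2, the ring meets the 4n+2 criterion.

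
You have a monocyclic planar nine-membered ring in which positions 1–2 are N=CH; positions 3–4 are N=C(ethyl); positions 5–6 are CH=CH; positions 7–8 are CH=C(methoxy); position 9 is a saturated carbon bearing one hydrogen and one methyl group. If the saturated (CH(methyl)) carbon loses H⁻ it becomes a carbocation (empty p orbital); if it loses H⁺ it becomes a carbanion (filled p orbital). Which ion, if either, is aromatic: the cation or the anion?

The anion

In either ion the ring is fully conjugated: every atom, including the new sp² carbon, supplies a p orbital.
Cation: 4 × 2 + 0 = 8 π electrons → 4(2), antiaromatic.
Anion: 4 × 2 + 2 = 10 π electrons → 4(2)+2, aromatic.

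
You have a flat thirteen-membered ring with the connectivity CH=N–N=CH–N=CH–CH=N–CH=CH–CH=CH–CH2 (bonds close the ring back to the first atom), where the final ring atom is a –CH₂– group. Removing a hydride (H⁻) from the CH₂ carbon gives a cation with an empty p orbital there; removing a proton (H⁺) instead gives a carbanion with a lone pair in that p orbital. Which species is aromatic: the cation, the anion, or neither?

Once that carbon is sp², every ring atom has a p orbital and both ions are fully conjugated.
Cation: 6 × 2 + 0 = 12 π electrons → 4(3), antiaromatic.
Anion: 6 × 2 + 2 = 14 π electrons → 4(3)+2, aromatic.

The anion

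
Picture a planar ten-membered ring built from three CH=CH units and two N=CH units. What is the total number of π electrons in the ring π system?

Every ring atom contributes a p orbital perpendicular to the ring (each doubly-bonded ring atom is sp² with one p-orbital electron; each =N– nitrogen is pyridine-type (lone pair in the sp² plane, one electron in the p orbital)), so the π system is cyclic and fully conjugated.
Counting π electrons: 5 × 2 = 10 from the 5 double-bond units.

10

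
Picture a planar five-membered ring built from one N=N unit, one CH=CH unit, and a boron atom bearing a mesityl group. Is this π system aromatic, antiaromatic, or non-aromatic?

Antiaromatic

The p orbitals form a continuous loop: each doubly-bonded ring atom is sp² with one p-orbital electron; each sp² =N– keeps its lone pair in-plane and puts one electron into the π system; the boron has an empty p orbital. The ring is fully conjugated.
Adding the contributions, 2 × 2 = 4 from the double-bond units + 0 from the B(mesityl) atom = 4.
4 = 4(1); a planar, fully conjugated 4n system is antiaromatic.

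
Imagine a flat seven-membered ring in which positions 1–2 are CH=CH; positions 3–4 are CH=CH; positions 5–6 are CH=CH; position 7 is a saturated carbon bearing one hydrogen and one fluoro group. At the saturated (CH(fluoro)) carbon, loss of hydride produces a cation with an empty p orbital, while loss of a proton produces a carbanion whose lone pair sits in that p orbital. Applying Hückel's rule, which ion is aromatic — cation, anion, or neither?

In either ion the ring is fully conjugated: every atom, including the new sp² carbon, supplies a p orbital.
Cation: 3 × 2 + 0 = 6 π electrons → 4(1)+2, aromatic.
Anion: 3 × 2 + 2 = 8 π electrons → 4(2), antiaromatic.

The cation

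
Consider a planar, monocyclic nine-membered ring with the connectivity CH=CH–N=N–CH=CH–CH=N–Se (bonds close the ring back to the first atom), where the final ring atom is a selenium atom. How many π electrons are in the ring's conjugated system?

10

Check conjugation: each doubly-bonded ring atom is sp² with one p-orbital electron; the doubly-bonded nitrogens are pyridine-type — their lone pairs lie in the ring plane, leaving one electron in the p orbital; the selenium donates one lone pair from its p orbital — every position has a p orbital, so the cyclic π system is continuous.
Counting π electrons: 4 × 2 = 8 from the double-bond units + 2 from the Se atom = 10.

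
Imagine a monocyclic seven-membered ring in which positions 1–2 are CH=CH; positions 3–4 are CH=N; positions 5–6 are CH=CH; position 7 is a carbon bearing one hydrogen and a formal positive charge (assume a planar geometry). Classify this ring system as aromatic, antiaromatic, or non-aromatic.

Check conjugation: the double-bond atoms are sp², each contributing one p electron; the doubly-bonded nitrogens are pyridine-type — their lone pairs lie in the ring plane, leaving one electron in the p orbital; the carbocation has an empty p orbital — every position has a p orbital, so the cyclic π system is continuous.
π-electron count: 3 × 2 = 6 from the double-bond units + 0 from the CH(+) atom = 6.
Since 6 = 4·1 + 2, the ring meets the 4n+2 criterion.

Aromatic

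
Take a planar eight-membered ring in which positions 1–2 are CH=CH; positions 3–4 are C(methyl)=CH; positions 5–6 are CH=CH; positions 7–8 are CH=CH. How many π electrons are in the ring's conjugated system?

8

All ring atoms are sp² and supply a p orbital to the ring (the double-bond atoms are sp², each contributing one p electron); the conjugation is uninterrupted.
Counting π electrons: 4 × 2 = 8 from the 4 double-bond units.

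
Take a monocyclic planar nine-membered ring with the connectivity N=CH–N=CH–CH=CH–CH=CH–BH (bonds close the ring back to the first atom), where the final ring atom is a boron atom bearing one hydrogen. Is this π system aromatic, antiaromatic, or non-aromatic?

The p orbitals form a continuous loop: each doubly-bonded ring atom is sp² with one p-orbital electron; the doubly-bonded nitrogens are pyridine-type — their lone pairs lie in the ring plane, leaving one electron in the p orbital; the boron has an empty p orbital. The ring is fully conjugated.
Tallying contributions gives 4 × 2 = 8 from the double-bond units + 0 from the BH atom = 8.
With 8 = 4·2 π electrons, Hückel's rule classifies the planar ring as antiaromatic.

Antiaromatic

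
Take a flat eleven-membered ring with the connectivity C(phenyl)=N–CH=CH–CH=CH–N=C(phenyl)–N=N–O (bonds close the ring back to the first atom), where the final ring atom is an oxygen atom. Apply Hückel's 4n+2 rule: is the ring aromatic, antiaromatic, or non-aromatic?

All ring atoms are sp² and supply a p orbital to the ring (every atom in a ring double bond is sp² and brings one electron to the p orbital; each sp² =N– keeps its lone pair in-plane and puts one electron into the π system; the oxygen donates one lone pair from its p orbital); the conjugation is uninterrupted.
Adding the contributions, 5 × 2 = 10 from the double-bond units + 2 from the O atom = 12.
12 is a 4n count (n = 3), so the planar conjugated ring is antiaromatic.

Antiaromatic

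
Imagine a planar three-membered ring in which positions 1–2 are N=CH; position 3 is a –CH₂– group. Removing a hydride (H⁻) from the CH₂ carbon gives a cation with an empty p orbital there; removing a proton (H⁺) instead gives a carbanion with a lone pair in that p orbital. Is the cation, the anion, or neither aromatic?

Once that carbon is sp², every ring atom has a p orbital and both ions are fully conjugated.
Cation: 1 × 2 + 0 = 2 π electrons → 4(0)+2, aromatic.
Anion: 1 × 2 + 2 = 4 π electrons → 4(1), antiaromatic.

The cation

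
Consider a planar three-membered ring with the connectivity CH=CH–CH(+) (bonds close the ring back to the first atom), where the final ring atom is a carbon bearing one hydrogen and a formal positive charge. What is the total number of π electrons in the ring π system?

All ring atoms are sp² and supply a p orbital to the ring (each doubly-bonded ring atom is sp² with one p-orbital electron; the carbocation has an empty p orbital); the conjugation is uninterrupted.
Counting π electrons: 1 × 2 = 2 from the double-bond unit + 0 from the CH(+) atom = 2.

2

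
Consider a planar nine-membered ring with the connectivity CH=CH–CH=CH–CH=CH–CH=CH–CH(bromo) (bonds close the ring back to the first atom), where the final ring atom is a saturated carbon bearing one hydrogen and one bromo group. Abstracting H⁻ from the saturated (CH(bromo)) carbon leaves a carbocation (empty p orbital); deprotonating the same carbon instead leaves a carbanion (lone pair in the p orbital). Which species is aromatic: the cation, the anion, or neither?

Both ions have a continuous loop of p orbitals — each ring atom is sp².
Cation: 4 × 2 + 0 = 8 π electrons → 4(2), antiaromatic.
Anion: 4 × 2 + 2 = 10 π electrons → 4(2)+2, aromatic.

The anion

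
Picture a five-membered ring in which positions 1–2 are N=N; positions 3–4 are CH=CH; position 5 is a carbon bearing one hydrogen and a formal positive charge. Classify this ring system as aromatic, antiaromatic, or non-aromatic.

Every ring atom contributes a p orbital perpendicular to the ring (each doubly-bonded ring atom is sp² with one p-orbital electron; each =N– nitrogen is pyridine-type (lone pair in the sp² plane, one electron in the p orbital); the carbocation has an empty p orbital), so the π system is cyclic and fully conjugated.
Adding the contributions, 2 × 2 = 4 from the double-bond units + 0 from the CH(+) atom = 4.
4 = 4(1); a planar, fully conjugated 4n system is antiaromatic.

Antiaromatic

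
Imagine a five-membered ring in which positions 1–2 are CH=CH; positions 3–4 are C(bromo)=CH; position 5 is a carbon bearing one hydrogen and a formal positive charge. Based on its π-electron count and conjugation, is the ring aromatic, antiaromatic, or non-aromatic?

All ring atoms are sp² and supply a p orbital to the ring (the double-bond atoms are sp², each contributing one p electron; the carbocation has an empty p orbital); the conjugation is uninterrupted.
Tallying contributions gives 2 × 2 = 4 from the double-bond units + 0 from the CH(+) atom = 4.
With 4 = 4·1 π electrons, Hückel's rule classifies the planar ring as antiaromatic.

Antiaromatic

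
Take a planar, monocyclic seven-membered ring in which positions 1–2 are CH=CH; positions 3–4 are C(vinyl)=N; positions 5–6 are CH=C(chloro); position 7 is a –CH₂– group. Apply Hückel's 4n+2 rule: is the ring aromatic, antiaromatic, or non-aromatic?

The CH2 carbon is saturated: the tetrahedral CH₂ carbon is sp³ and has no p orbital in the ring π system. Conjugation is not continuous around the ring.
Hückel's rule only applies to fully conjugated rings, so this one is simply non-aromatic.

Non-aromatic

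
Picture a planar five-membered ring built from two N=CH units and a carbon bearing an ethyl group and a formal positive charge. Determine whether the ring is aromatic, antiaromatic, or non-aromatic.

All ring atoms are sp² and supply a p orbital to the ring (each doubly-bonded ring atom is sp² with one p-orbital electron; each sp² =N– keeps its lone pair in-plane and puts one electron into the π system; the carbocation has an empty p orbital); the conjugation is uninterrupted.
Tallying contributions gives 2 × 2 = 4 from the double-bond units + 0 from the C(ethyl)(+) atom = 4.
A 4n π count (4, n = 1) in a planar conjugated ring means antiaromatic.

Antiaromatic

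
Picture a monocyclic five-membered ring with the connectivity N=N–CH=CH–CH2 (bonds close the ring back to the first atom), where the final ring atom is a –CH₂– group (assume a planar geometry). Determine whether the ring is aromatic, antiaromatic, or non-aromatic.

The CH2 carbon is saturated: the tetrahedral CH₂ carbon is sp³ and has no p orbital in the ring π system. Conjugation is not continuous around the ring.
Without a continuous loop of overlapping p orbitals the Hückel electron count never comes into play.

Non-aromatic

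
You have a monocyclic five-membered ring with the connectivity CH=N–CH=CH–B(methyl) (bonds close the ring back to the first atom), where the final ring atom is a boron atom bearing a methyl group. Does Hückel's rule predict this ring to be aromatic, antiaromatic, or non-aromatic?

Antiaromatic

All ring atoms are sp² and supply a p orbital to the ring (every atom in a ring double bond is sp² and brings one electron to the p orbital; each sp² =N– keeps its lone pair in-plane and puts one electron into the π system; the boron has an empty p orbital); the conjugation is uninterrupted.
Counting π electrons: 2 × 2 = 4 from the double-bond units + 0 from the B(methyl) atom = 4.
With 4 = 4·1 π electrons, Hückel's rule classifies the planar ring as antiaromatic.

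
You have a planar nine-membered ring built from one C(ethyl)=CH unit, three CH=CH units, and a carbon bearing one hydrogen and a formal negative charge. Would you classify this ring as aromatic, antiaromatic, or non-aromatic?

The p orbitals form a continuous loop: every atom in a ring double bond is sp² and brings one electron to the p orbital; the carbanion's lone pair occupies the p orbital. The ring is fully conjugated.
Tallying contributions gives 4 × 2 = 8 from the double-bond units + 2 from the CH(-) atom = 10.
That gives a 4n+2 count (10, n = 2).

Aromatic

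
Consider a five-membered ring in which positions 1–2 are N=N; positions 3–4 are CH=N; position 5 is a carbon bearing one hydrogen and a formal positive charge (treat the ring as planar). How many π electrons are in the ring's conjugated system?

Every ring atom contributes a p orbital perpendicular to the ring (each doubly-bonded ring atom is sp² with one p-orbital electron; each =N– nitrogen is pyridine-type (lone pair in the sp² plane, one electron in the p orbital); the carbocation has an empty p orbital), so the π system is cyclic and fully conjugated.
π-electron count: 2 × 2 = 4 from the double-bond units + 0 from the CH(+) atom = 4.

4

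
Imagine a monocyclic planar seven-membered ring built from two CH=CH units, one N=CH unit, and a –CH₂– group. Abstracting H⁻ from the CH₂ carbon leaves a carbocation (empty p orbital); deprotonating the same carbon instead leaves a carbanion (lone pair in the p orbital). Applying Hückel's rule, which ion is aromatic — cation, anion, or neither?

In either ion the ring is fully conjugated: every atom, including the new sp² carbon, supplies a p orbital.
Cation: 3 × 2 + 0 = 6 π electrons → 4(1)+2, aromatic.
Anion: 3 × 2 + 2 = 8 π electrons → 4(2), antiaromatic.

The cation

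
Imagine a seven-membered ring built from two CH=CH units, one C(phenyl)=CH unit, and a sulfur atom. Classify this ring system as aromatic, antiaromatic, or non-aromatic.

The p orbitals form a continuous loop: every atom in a ring double bond is sp² and brings one electron to the p orbital; the sulfur donates one lone pair from its p orbital. The ring is fully conjugated.
Adding the contributions, 3 × 2 = 6 from the double-bond units + 2 from the S atom = 8.
8 is a 4n count (n = 2), so the planar conjugated ring is antiaromatic.

Antiaromatic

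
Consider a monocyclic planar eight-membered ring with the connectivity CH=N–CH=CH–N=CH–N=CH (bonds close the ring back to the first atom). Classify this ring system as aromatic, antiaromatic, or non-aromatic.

All ring atoms are sp² and supply a p orbital to the ring (every atom in a ring double bond is sp² and brings one electron to the p orbital; the doubly-bonded nitrogens are pyridine-type — their lone pairs lie in the ring plane, leaving one electron in the p orbital); the conjugation is uninterrupted.
π-electron count: 4 × 2 = 8 from the 4 double-bond units.
8 = 4(2); a planar, fully conjugated 4n system is antiaromatic.

Antiaromatic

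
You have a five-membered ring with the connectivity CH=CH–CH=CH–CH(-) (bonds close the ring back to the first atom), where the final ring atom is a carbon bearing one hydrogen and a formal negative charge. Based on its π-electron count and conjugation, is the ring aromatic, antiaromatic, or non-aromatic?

Aromatic

Every ring atom contributes a p orbital perpendicular to the ring (the double-bond atoms are sp², each contributing one p electron; the carbanion's lone pair occupies the p orbital), so the π system is cyclic and fully conjugated.
π-electron count: 2 × 2 = 4 from the double-bond units + 2 from the CH(-) atom = 6.
6 = 4(1) + 2, which satisfies Hückel's 4n+2 rule.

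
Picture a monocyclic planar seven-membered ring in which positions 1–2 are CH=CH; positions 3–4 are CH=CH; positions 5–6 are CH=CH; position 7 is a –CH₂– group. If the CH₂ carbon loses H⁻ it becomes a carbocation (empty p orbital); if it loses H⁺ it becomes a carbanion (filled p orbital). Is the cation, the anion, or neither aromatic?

The cation

In either ion the ring is fully conjugated: every atom, including the new sp² carbon, supplies a p orbital.
Cation: 3 × 2 + 0 = 6 π electrons → 4(1)+2, aromatic.
Anion: 3 × 2 + 2 = 8 π electrons → 4(2), antiaromatic.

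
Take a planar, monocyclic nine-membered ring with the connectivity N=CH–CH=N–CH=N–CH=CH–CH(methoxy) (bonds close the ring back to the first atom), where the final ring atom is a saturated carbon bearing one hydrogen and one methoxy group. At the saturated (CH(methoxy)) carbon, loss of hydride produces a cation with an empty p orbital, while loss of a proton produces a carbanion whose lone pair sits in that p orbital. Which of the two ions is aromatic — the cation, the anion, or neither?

Once that carbon is sp², every ring atom has a p orbital and both ions are fully conjugated.
Cation: 4 × 2 + 0 = 8 π electrons → 4(2), antiaromatic.
Anion: 4 × 2 + 2 = 10 π electrons → 4(2)+2, aromatic.

The anion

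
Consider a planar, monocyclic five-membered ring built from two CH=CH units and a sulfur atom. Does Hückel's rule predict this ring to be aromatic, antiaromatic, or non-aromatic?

Aromatic

All ring atoms are sp² and supply a p orbital to the ring (every atom in a ring double bond is sp² and brings one electron to the p orbital; the sulfur donates one lone pair from its p orbital); the conjugation is uninterrupted.
Counting π electrons: 2 × 2 = 4 from the double-bond units + 2 from the S atom = 6.
With 6 π electrons (n = 1), the Hückel 4n+2 condition holds.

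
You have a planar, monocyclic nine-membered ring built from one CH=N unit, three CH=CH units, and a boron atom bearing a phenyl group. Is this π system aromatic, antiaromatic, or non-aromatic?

Antiaromatic

Every ring atom contributes a p orbital perpendicular to the ring (each doubly-bonded ring atom is sp² with one p-orbital electron; each sp² =N– keeps its lone pair in-plane and puts one electron into the π system; the boron has an empty p orbital), so the π system is cyclic and fully conjugated.
Adding the contributions, 4 × 2 = 8 from the double-bond units + 0 from the B(phenyl) atom = 8.
A 4n π count (8, n = 2) in a planar conjugated ring means antiaromatic.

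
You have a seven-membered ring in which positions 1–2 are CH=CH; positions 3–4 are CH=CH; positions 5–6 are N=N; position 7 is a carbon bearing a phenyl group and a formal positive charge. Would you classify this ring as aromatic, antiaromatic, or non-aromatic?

Every ring atom contributes a p orbital perpendicular to the ring (every atom in a ring double bond is sp² and brings one electron to the p orbital; each sp² =N– keeps its lone pair in-plane and puts one electron into the π system; the carbocation has an empty p orbital), so the π system is cyclic and fully conjugated.
Tallying contributions gives 3 × 2 = 6 from the double-bond units + 0 from the C(phenyl)(+) atom = 6.
With 6 π electrons (n = 1), the Hückel 4n+2 condition holds.

Aromatic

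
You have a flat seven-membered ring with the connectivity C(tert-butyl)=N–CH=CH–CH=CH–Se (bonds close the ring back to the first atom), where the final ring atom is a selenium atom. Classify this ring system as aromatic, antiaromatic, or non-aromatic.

The p orbitals form a continuous loop: every atom in a ring double bond is sp² and brings one electron to the p orbital; each =N– nitrogen is pyridine-type (lone pair in the sp² plane, one electron in the p orbital); the selenium donates one lone pair from its p orbital. The ring is fully conjugated.
π-electron count: 3 × 2 = 6 from the double-bond units + 2 from the Se atom = 8.
8 = 4(2); a planar, fully conjugated 4n system is antiaromatic.

Antiaromatic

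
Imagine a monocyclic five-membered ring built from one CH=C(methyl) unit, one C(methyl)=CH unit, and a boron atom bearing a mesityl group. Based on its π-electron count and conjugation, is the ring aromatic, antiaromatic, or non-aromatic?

Antiaromatic

The p orbitals form a continuous loop: each doubly-bonded ring atom is sp² with one p-orbital electron; the boron has an empty p orbital. The ring is fully conjugated.
Tallying contributions gives 2 × 2 = 4 from the double-bond units + 0 from the B(mesityl) atom = 4.
With 4 = 4·1 π electrons, Hückel's rule classifies the planar ring as antiaromatic.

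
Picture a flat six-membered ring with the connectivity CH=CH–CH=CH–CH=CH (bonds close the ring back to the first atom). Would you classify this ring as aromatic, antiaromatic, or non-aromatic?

The p orbitals form a continuous loop: the double-bond atoms are sp², each contributing one p electron. The ring is fully conjugated.
Tallying contributions gives 3 × 2 = 6 from the 3 double-bond units.
Since 6 = 4·1 + 2, the ring meets the 4n+2 criterion.

Aromatic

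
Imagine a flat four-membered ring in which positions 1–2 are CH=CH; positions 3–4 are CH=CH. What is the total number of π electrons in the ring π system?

4

All ring atoms are sp² and supply a p orbital to the ring (each doubly-bonded ring atom is sp² with one p-orbital electron); the conjugation is uninterrupted.
Tallying contributions gives 2 × 2 = 4 from the 2 double-bond units.
(The species described is cyclobutadiene.)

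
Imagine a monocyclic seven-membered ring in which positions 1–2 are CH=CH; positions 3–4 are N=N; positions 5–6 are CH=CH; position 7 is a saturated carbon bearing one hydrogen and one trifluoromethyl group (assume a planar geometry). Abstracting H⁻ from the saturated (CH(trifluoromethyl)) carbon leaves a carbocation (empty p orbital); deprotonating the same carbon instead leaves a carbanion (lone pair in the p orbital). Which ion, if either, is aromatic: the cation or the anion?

Once that carbon is sp², every ring atom has a p orbital and both ions are fully conjugated.
Cation: 3 × 2 + 0 = 6 π electrons → 4(1)+2, aromatic.
Anion: 3 × 2 + 2 = 8 π electrons → 4(2), antiaromatic.

The cation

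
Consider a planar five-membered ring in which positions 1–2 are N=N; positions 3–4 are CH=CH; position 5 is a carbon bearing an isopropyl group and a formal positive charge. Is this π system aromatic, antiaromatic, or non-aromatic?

Check conjugation: each doubly-bonded ring atom is sp² with one p-orbital electron; each =N– nitrogen is pyridine-type (lone pair in the sp² plane, one electron in the p orbital); the carbocation has an empty p orbital — every position has a p orbital, so the cyclic π system is continuous.
Tallying contributions gives 2 × 2 = 4 from the double-bond units + 0 from the C(isopropyl)(+) atom = 4.
4 = 4(1); a planar, fully conjugated 4n system is antiaromatic.

Antiaromatic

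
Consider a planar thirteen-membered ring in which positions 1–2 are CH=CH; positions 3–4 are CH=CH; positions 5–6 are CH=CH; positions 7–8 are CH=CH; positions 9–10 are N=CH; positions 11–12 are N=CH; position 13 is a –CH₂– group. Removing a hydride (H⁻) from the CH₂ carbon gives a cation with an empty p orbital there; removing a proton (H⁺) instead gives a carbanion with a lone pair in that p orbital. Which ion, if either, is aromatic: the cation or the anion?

The anion

Once that carbon is sp², every ring atom has a p orbital and both ions are fully conjugated.
Cation: 6 × 2 + 0 = 12 π electrons → 4(3), antiaromatic.
Anion: 6 × 2 + 2 = 14 π electrons → 4(3)+2, aromatic.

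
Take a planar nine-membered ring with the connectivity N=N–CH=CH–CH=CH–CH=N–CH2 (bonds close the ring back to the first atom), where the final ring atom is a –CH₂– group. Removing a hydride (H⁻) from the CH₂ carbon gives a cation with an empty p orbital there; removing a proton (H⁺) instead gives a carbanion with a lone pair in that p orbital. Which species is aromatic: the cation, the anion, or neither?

The anion

In both ions every ring atom is sp² and contributes a p orbital, so both rings are fully conjugated.
Cation: 4 × 2 + 0 = 8 π electrons → 4(2), antiaromatic.
Anion: 4 × 2 + 2 = 10 π electrons → 4(2)+2, aromatic.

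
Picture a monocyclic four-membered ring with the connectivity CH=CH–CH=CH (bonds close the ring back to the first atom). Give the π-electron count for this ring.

Every ring atom contributes a p orbital perpendicular to the ring (the double-bond atoms are sp², each contributing one p electron), so the π system is cyclic and fully conjugated.
π-electron count: 2 × 2 = 4 from the 2 double-bond units.
(The species described is cyclobutadiene.)

4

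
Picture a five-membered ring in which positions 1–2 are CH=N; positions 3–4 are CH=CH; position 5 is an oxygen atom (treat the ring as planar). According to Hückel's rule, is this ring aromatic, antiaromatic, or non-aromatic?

Every ring atom contributes a p orbital perpendicular to the ring (each doubly-bonded ring atom is sp² with one p-orbital electron; each sp² =N– keeps its lone pair in-plane and puts one electron into the π system; the oxygen donates one lone pair from its p orbital), so the π system is cyclic and fully conjugated.
Adding the contributions, 2 × 2 = 4 from the double-bond units + 2 from the O atom = 6.
6 = 4(1) + 2, which satisfies Hückel's 4n+2 rule.

Aromatic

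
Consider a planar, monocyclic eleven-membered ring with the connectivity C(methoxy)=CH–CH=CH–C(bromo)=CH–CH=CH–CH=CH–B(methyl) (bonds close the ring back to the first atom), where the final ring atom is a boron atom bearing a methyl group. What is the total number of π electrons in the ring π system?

10

Check conjugation: every atom in a ring double bond is sp² and brings one electron to the p orbital; the boron has an empty p orbital — every position has a p orbital, so the cyclic π system is continuous.
Adding the contributions, 5 × 2 = 10 from the double-bond units + 0 from the B(methyl) atom = 10.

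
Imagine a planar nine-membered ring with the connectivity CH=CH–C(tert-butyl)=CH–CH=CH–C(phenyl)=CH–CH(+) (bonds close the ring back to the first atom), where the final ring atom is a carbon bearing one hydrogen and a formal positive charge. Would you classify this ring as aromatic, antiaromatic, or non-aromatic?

Every ring atom contributes a p orbital perpendicular to the ring (each doubly-bonded ring atom is sp² with one p-orbital electron; the carbocation has an empty p orbital), so the π system is cyclic and fully conjugated.
Adding the contributions, 4 × 2 = 8 from the double-bond units + 0 from the CH(+) atom = 8.
8 = 4(2); a planar, fully conjugated 4n system is antiaromatic.

Antiaromatic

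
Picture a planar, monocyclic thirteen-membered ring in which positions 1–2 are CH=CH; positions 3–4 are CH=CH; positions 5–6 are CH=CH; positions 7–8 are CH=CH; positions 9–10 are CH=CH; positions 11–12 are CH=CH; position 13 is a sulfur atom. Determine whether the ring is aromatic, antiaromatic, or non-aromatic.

Aromatic

The p orbitals form a continuous loop: the double-bond atoms are sp², each contributing one p electron; the sulfur donates one lone pair from its p orbital. The ring is fully conjugated.
Tallying contributions gives 6 × 2 = 12 from the double-bond units + 2 from the S atom = 14.
That gives a 4n+2 count (14, n = 3).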